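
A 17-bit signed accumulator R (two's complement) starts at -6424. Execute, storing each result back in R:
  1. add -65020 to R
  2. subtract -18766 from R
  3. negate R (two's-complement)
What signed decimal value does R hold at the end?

52678

Start: R = -6424 = 11110011011101000.
R = -6424 + (-65020) = -71444; wraps to 59628 = 01110100011101100
R = 59628 − (-18766) = 78394; wraps to -52678 = 10011001000111010
R = −(-52678) = 52678 = 01100110111000110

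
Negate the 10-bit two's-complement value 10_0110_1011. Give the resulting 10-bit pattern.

Invert: 0110010100. Add 1: 0110010101.

0110010101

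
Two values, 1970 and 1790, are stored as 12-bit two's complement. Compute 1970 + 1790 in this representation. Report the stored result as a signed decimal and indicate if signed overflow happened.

-336; overflow

1970 → 011110110010
1790 → 011011111110
  011110110010
+ 011011111110
= 111010110000
Result 111010110000: MSB = 1 → 3760 − 4096 = -336.
Both addends are non-negative but the stored result is negative: signed overflow. The true value 1970 + 1790 = 3760 lies outside [-2048, 2047].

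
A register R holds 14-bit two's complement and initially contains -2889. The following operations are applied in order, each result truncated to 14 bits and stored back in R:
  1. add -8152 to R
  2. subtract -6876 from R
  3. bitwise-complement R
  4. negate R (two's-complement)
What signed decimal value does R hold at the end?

-4164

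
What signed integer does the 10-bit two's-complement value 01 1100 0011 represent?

451

MSB is 0, so the value is non-negative: 0111000011 = 451.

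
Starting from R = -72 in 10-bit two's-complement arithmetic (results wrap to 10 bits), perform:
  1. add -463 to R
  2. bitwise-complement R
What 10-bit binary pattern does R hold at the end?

1000010110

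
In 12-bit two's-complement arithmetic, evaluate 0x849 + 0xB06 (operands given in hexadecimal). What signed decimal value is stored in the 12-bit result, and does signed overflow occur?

0x849 = 100001001001 = -1975 (signed)
0xB06 = 101100000110 = -1274 (signed)
  100001001001
+ 101100000110
= 001101001111  (discard carry-out 1)
Result 001101001111: MSB = 0 → value 847.
Both addends are negative but the stored result is non-negative: signed overflow. The true value -1975 + (-1274) = -3249 lies outside [-2048, 2047].

847; overflow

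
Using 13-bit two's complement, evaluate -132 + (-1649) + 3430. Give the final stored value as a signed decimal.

-132 + (-1649) = -1781 (1100100001011)
-1781 + 3430 = 1649 (0011001110001)

1649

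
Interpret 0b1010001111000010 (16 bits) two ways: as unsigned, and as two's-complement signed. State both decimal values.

unsigned = 41922, signed = -23614

Unsigned: 1010001111000010 = 41922.
Signed: MSB=1 → 41922 − 65536 = -23614.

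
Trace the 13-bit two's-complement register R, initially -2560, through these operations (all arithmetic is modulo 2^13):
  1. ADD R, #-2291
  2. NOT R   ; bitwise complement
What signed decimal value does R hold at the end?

Start: R = -2560 = 1011000000000.
R = -2560 + (-2291) = -4851; wraps to 3341 = 0110100001101
R = NOT 0110100001101 = 1001011110010 = -3342

-3342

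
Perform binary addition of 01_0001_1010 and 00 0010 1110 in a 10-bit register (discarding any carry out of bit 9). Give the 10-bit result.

  0100011010
+ 0000101110
= 0101001000

0101001000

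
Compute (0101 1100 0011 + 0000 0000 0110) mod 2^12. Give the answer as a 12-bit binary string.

  010111000011
+ 000000000110
= 010111001001

010111001001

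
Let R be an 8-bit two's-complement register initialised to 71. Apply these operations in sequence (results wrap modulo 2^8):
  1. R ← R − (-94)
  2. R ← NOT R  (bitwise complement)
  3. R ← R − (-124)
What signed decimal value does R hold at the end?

-42

Start: R = 71 = 01000111.
R = 71 − (-94) = 165; wraps to -91 = 10100101
R = NOT 10100101 = 01011010 = 90
R = 90 − (-124) = 214; wraps to -42 = 11010110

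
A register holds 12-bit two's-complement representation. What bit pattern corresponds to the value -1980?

100001000100

|-1980| = 1980 = 011110111100 in 12 bits.
Invert the bits: 100001000011. Add 1: 100001000100.
Check: 100001000100 reads as 2116 − 4096 = -1980.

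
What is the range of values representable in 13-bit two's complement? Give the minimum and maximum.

min = -4096, max = 4095

Minimum: −2^12 = -4096.
Maximum: 2^12 − 1 = 4095.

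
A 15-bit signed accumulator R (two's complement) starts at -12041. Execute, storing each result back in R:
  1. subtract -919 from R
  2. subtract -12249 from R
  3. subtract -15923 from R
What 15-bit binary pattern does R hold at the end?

Start: R = -12041 = 101000011110111.
R = -12041 − (-919) = -11122 = 101010010001110
R = -11122 − (-12249) = 1127 = 000010001100111
R = 1127 − (-15923) = 17050; wraps to -15718 = 100001010011010

100001010011010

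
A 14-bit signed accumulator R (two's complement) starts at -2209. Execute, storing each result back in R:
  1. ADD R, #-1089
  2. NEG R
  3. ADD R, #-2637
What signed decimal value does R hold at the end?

661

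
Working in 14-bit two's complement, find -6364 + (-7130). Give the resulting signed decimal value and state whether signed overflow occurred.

-6364 → 10011100100100
-7130 → 10010000100110
  10011100100100
+ 10010000100110
= 00101101001010  (discard carry-out 1)
Result 00101101001010: MSB = 0 → value 2890.
Both addends are negative but the stored result is non-negative: signed overflow. The true value -6364 + (-7130) = -13494 lies outside [-8192, 8191].

2890; overflow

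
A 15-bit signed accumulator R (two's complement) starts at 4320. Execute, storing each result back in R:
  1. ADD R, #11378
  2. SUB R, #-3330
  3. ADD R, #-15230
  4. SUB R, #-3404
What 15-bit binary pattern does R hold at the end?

Start: R = 4320 = 001000011100000.
R = 4320 + 11378 = 15698 = 011110101010010
R = 15698 − (-3330) = 19028; wraps to -13740 = 100101001010100
R = -13740 + (-15230) = -28970; wraps to 3798 = 000111011010110
R = 3798 − (-3404) = 7202 = 001110000100010

001110000100010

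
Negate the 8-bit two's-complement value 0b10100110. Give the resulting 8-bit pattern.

01011010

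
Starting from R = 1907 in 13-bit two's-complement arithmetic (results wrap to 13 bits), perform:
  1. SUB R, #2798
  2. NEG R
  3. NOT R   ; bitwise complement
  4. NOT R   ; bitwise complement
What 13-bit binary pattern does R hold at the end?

0001101111011

Start: R = 1907 = 0011101110011.
R = 1907 − 2798 = -891 = 1110010000101
R = −(-891) = 891 = 0001101111011
R = NOT 0001101111011 = 1110010000100 = -892
R = NOT 1110010000100 = 0001101111011 = 891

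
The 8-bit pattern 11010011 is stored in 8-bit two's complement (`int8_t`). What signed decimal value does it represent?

-45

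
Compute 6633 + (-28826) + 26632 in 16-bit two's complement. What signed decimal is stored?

6633 + (-28826) = -22193 (1010100101001111)
-22193 + 26632 = 4439 (0001000101010111)

4439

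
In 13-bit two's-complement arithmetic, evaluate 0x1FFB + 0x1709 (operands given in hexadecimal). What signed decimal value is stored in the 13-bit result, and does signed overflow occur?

0x1FFB = 1111111111011 = -5 (signed)
0x1709 = 1011100001001 = -2295 (signed)
  1111111111011
+ 1011100001001
= 1011100000100  (discard carry-out 1)
Result 1011100000100: MSB = 1 → 5892 − 8192 = -2300.
Both addends are negative and so is the stored result: no signed overflow.

-2300; no overflow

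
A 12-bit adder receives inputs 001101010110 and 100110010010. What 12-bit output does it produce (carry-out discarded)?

  001101010110
+ 100110010010
= 110011101000

110011101000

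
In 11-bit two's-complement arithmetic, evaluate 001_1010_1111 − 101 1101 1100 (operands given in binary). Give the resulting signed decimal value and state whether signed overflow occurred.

979; no overflow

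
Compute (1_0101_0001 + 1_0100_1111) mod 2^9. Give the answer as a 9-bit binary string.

010100000

  101010001
+ 101001111
= 010100000  (discard carry-out 1)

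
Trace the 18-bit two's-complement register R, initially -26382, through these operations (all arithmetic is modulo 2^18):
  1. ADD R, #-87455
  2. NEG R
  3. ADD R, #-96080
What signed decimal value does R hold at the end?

17757

Start: R = -26382 = 111001100011110010.
R = -26382 + (-87455) = -113837 = 100100001101010011
R = −(-113837) = 113837 = 011011110010101101
R = 113837 + (-96080) = 17757 = 000100010101011101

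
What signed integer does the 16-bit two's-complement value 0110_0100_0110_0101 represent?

MSB is 0, so the value is non-negative: 0110010001100101 = 25701.

25701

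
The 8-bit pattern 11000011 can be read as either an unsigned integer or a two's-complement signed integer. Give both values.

unsigned = 195, signed = -61

Unsigned: 11000011 = 195.
Signed: MSB=1 → 195 − 256 = -61.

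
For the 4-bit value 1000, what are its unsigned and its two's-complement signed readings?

unsigned = 8, signed = -8

Unsigned: 1000 = 8.
Signed: MSB=1 → 8 − 16 = -8.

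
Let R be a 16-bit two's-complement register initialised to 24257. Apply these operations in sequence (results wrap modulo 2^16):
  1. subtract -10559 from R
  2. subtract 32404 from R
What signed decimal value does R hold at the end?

2412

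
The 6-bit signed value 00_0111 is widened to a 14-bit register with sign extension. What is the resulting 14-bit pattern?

00000000000111

MSB of 000111 is 0; replicate it into the new high bits.
00000000|000111 → 00000000000111 (still 7).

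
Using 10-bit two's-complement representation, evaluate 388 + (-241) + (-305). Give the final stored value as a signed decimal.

388 + (-241) = 147 (0010010011)
147 + (-305) = -158 (1101100010)

-158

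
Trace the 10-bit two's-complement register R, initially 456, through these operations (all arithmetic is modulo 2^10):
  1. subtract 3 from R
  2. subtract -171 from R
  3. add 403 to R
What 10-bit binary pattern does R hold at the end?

0000000011

Start: R = 456 = 0111001000.
R = 456 − 3 = 453 = 0111000101
R = 453 − (-171) = 624; wraps to -400 = 1001110000
R = -400 + 403 = 3 = 0000000011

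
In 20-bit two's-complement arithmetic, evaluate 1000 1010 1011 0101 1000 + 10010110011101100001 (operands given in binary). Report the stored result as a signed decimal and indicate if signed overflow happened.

1000 1010 1011 0101 1000 → 10001010101101011000 = -480424 (signed)
10010110011101100001 = -432287 (signed)
  10001010101101011000
+ 10010110011101100001
= 00100001001010111001  (discard carry-out 1)
Result 00100001001010111001: MSB = 0 → value 135865.
Both addends are negative but the stored result is non-negative: signed overflow. The true value -480424 + (-432287) = -912711 lies outside [-524288, 524287].

135865; overflow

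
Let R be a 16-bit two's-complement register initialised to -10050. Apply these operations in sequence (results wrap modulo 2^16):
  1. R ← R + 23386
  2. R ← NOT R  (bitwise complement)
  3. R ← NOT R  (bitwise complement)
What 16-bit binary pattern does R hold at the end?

Start: R = -10050 = 1101100010111110.
R = -10050 + 23386 = 13336 = 0011010000011000
R = NOT 0011010000011000 = 1100101111100111 = -13337
R = NOT 1100101111100111 = 0011010000011000 = 13336

0011010000011000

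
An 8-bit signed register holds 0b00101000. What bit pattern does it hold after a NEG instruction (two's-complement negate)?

Invert: 11010111. Add 1: 11011000.

11011000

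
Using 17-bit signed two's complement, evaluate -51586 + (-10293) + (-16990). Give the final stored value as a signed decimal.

-51586 + (-10293) = -61879 (10000111001001001)
-61879 + (-16990) = -78869 → wraps to 52203 (01100101111101011)

52203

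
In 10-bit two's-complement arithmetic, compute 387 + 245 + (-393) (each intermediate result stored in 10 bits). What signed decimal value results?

387 + 245 = 632 → wraps to -392 (1001111000)
-392 + (-393) = -785 → wraps to 239 (0011101111)

239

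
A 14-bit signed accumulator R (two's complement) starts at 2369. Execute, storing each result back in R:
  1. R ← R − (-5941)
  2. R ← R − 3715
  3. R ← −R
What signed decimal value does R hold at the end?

Start: R = 2369 = 00100101000001.
R = 2369 − (-5941) = 8310; wraps to -8074 = 10000001110110
R = -8074 − 3715 = -11789; wraps to 4595 = 01000111110011
R = −(4595) = -4595 = 10111000001101

-4595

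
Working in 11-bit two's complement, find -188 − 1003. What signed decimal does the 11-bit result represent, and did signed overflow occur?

-188 → 11101000100
1003 → 01111101011
Subtract via negate-and-add: invert 01111101011 + 1 = 10000010101 (i.e. -1003).
  11101000100
+ 10000010101
= 01101011001  (discard carry-out 1)
Result 01101011001: MSB = 0 → value 857.
Both addends (after negating the subtrahend) are negative but the stored result is non-negative: signed overflow. The true value -188 − 1003 = -1191 lies outside [-1024, 1023].

857; overflow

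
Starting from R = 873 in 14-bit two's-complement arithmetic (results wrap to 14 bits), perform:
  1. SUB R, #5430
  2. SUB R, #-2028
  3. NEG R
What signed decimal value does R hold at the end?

Start: R = 873 = 00001101101001.
R = 873 − 5430 = -4557 = 10111000110011
R = -4557 − (-2028) = -2529 = 11011000011111
R = −(-2529) = 2529 = 00100111100001

2529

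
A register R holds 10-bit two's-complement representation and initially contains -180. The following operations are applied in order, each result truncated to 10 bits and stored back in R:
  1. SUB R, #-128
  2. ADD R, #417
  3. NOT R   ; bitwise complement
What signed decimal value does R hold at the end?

Start: R = -180 = 1101001100.
R = -180 − (-128) = -52 = 1111001100
R = -52 + 417 = 365 = 0101101101
R = NOT 0101101101 = 1010010010 = -366

-366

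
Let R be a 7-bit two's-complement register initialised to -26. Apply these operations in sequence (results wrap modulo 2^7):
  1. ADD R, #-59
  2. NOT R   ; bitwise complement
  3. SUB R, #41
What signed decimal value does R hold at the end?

43

Start: R = -26 = 1100110.
R = -26 + (-59) = -85; wraps to 43 = 0101011
R = NOT 0101011 = 1010100 = -44
R = -44 − 41 = -85; wraps to 43 = 0101011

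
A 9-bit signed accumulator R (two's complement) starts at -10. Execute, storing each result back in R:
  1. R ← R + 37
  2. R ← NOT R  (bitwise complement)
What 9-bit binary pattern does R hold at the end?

Start: R = -10 = 111110110.
R = -10 + 37 = 27 = 000011011
R = NOT 000011011 = 111100100 = -28

111100100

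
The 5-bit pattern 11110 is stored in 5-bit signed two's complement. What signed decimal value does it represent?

MSB is 1, so the value is negative.
Unsigned reading: 30. Subtract 2^5 = 32: 30 − 32 = -2.

-2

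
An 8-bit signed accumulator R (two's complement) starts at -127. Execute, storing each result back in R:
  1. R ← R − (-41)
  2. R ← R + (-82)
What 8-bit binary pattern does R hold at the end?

01011000

Start: R = -127 = 10000001.
R = -127 − (-41) = -86 = 10101010
R = -86 + (-82) = -168; wraps to 88 = 01011000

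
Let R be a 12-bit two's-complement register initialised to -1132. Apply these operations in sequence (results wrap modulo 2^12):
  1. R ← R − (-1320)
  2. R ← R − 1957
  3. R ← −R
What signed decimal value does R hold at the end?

Start: R = -1132 = 101110010100.
R = -1132 − (-1320) = 188 = 000010111100
R = 188 − 1957 = -1769 = 100100010111
R = −(-1769) = 1769 = 011011101001

1769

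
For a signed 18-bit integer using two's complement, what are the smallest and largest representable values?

min = -131072, max = 131071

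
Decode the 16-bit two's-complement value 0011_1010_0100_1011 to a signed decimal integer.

14923

MSB is 0, so the value is non-negative: 0011101001001011 = 14923.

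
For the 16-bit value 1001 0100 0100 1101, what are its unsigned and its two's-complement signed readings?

Unsigned: 1001010001001101 = 37965.
Signed: MSB=1 → 37965 − 65536 = -27571.

unsigned = 37965, signed = -27571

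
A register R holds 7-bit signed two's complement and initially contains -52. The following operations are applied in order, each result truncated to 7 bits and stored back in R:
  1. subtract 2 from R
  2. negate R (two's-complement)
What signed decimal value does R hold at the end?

54

Start: R = -52 = 1001100.
R = -52 − 2 = -54 = 1001010
R = −(-54) = 54 = 0110110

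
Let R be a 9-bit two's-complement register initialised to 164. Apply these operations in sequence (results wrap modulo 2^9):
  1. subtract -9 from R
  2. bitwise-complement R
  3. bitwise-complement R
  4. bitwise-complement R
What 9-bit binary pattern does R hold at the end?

101010010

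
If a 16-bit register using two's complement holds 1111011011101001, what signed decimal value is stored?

MSB is 1, so the value is negative.
Invert: 0000100100010110. Add 1: 0000100100010111 = 2327. So the value is −2327.

-2327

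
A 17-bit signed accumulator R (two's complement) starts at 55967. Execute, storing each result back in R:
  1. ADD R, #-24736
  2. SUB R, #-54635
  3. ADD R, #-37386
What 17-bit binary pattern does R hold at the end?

Start: R = 55967 = 01101101010011111.
R = 55967 + (-24736) = 31231 = 00111100111111111
R = 31231 − (-54635) = 85866; wraps to -45206 = 10100111101101010
R = -45206 + (-37386) = -82592; wraps to 48480 = 01011110101100000

01011110101100000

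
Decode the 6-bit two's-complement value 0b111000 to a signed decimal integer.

-8

MSB is 1, so the value is negative.
Invert: 000111. Add 1: 001000 = 8. So the value is −8.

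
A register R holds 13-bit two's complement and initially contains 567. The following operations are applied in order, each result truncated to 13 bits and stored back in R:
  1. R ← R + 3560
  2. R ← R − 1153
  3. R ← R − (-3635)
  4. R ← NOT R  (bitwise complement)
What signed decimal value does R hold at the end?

Start: R = 567 = 0001000110111.
R = 567 + 3560 = 4127; wraps to -4065 = 1000000011111
R = -4065 − 1153 = -5218; wraps to 2974 = 0101110011110
R = 2974 − (-3635) = 6609; wraps to -1583 = 1100111010001
R = NOT 1100111010001 = 0011000101110 = 1582

1582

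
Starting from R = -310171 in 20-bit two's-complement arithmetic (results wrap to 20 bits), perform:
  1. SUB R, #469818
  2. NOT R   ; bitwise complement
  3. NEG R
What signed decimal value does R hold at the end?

268588

Start: R = -310171 = 10110100010001100101.
R = -310171 − 469818 = -779989; wraps to 268587 = 01000001100100101011
R = NOT 01000001100100101011 = 10111110011011010100 = -268588
R = −(-268588) = 268588 = 01000001100100101100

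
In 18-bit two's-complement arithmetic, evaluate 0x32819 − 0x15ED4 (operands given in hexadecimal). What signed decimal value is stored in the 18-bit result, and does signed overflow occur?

0x32819 = 110010100000011001 = -55271 (signed)
0x15ED4 = 010101111011010100 = 89812 (signed)
Subtract via negate-and-add: invert 010101111011010100 + 1 = 101010000100101100 (i.e. -89812).
  110010100000011001
+ 101010000100101100
= 011100100101000101  (discard carry-out 1)
Result 011100100101000101: MSB = 0 → value 117061.
Both addends (after negating the subtrahend) are negative but the stored result is non-negative: signed overflow. The true value -55271 − 89812 = -145083 lies outside [-131072, 131071].

117061; overflow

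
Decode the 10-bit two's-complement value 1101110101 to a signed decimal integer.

-139

MSB is 1, so the value is negative.
Unsigned reading: 885. Subtract 2^10 = 1024: 885 − 1024 = -139.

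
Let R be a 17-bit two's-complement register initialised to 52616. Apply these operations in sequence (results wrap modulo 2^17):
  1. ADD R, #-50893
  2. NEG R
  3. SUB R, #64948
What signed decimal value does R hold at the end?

64401

Start: R = 52616 = 01100110110001000.
R = 52616 + (-50893) = 1723 = 00000011010111011
R = −(1723) = -1723 = 11111100101000101
R = -1723 − 64948 = -66671; wraps to 64401 = 01111101110010001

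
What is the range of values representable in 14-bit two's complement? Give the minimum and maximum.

Minimum: −2^13 = -8192.
Maximum: 2^13 − 1 = 8191.

min = -8192, max = 8191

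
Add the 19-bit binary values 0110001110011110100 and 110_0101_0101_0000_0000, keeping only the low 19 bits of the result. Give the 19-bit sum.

  0110001110011110100
+ 1100101010100000000
= 0010111000111110100  (discard carry-out 1)

0010111000111110100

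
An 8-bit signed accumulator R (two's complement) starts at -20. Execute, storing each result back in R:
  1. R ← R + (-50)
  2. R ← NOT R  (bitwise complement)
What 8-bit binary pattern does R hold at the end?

01000101

Start: R = -20 = 11101100.
R = -20 + (-50) = -70 = 10111010
R = NOT 10111010 = 01000101 = 69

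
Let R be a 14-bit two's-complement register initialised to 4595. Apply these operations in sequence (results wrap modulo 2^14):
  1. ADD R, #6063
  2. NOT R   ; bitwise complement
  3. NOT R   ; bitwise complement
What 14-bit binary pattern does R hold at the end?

10100110100010

Start: R = 4595 = 01000111110011.
R = 4595 + 6063 = 10658; wraps to -5726 = 10100110100010
R = NOT 10100110100010 = 01011001011101 = 5725
R = NOT 01011001011101 = 10100110100010 = -5726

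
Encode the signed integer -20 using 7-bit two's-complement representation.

1101100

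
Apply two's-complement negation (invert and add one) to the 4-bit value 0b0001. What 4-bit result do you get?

1111

Invert: 1110. Add 1: 1111.
Check: 0001 = 1, 1111 = -1.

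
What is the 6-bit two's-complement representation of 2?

2 is non-negative, so write it directly in 6 bits: 000010.

000010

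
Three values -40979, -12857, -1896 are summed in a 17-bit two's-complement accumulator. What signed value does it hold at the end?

-40979 + (-12857) = -53836 (10010110110110100)
-53836 + (-1896) = -55732 (10010011001001100)

-55732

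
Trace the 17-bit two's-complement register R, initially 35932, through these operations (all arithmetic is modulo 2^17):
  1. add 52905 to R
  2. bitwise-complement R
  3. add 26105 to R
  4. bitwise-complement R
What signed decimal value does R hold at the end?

Start: R = 35932 = 01000110001011100.
R = 35932 + 52905 = 88837; wraps to -42235 = 10101101100000101
R = NOT 10101101100000101 = 01010010011111010 = 42234
R = 42234 + 26105 = 68339; wraps to -62733 = 10000101011110011
R = NOT 10000101011110011 = 01111010100001100 = 62732

62732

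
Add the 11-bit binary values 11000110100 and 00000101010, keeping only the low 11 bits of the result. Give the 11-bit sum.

  11000110100
+ 00000101010
= 11001011110

11001011110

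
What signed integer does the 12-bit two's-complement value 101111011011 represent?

-1061

MSB is 1, so the value is negative.
Invert: 010000100100. Add 1: 010000100101 = 1061. So the value is −1061.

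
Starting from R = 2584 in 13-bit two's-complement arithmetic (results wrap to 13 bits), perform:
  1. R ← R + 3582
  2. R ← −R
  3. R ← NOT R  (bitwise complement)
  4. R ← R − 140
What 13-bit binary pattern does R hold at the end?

Start: R = 2584 = 0101000011000.
R = 2584 + 3582 = 6166; wraps to -2026 = 1100000010110
R = −(-2026) = 2026 = 0011111101010
R = NOT 0011111101010 = 1100000010101 = -2027
R = -2027 − 140 = -2167 = 1011110001001

1011110001001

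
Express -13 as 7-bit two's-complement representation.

|-13| = 13 = 0001101 in 7 bits.
Invert the bits: 1110010. Add 1: 1110011.

1110011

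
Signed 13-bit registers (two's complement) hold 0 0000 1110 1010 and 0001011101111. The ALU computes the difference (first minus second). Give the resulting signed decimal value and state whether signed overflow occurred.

0 0000 1110 1010 → 0000011101010 = 234 (signed)
0001011101111 = 751 (signed)
Subtract via negate-and-add: invert 0001011101111 + 1 = 1110100010001 (i.e. -751).
  0000011101010
+ 1110100010001
= 1110111111011
Result 1110111111011: MSB = 1 → 7675 − 8192 = -517.
Addends (after negating the subtrahend) have opposite signs, so signed overflow cannot occur.

-517; no overflow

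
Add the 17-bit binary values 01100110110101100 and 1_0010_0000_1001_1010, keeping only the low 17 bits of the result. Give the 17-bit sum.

11110111001000110

  01100110110101100
+ 10010000010011010
= 11110111001000110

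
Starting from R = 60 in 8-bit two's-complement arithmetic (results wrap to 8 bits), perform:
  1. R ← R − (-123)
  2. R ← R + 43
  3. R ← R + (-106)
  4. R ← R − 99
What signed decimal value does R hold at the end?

Start: R = 60 = 00111100.
R = 60 − (-123) = 183; wraps to -73 = 10110111
R = -73 + 43 = -30 = 11100010
R = -30 + (-106) = -136; wraps to 120 = 01111000
R = 120 − 99 = 21 = 00010101

21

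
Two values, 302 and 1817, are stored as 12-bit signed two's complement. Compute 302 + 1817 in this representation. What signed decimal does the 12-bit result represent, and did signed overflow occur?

-1977; overflow

302 → 000100101110
1817 → 011100011001
  000100101110
+ 011100011001
= 100001000111
Result 100001000111: MSB = 1 → 2119 − 4096 = -1977.
Both addends are non-negative but the stored result is negative: signed overflow. The true value 302 + 1817 = 2119 lies outside [-2048, 2047].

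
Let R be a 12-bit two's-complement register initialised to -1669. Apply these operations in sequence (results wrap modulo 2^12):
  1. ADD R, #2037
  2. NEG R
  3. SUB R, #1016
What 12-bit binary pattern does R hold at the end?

Start: R = -1669 = 100101111011.
R = -1669 + 2037 = 368 = 000101110000
R = −(368) = -368 = 111010010000
R = -368 − 1016 = -1384 = 101010011000

101010011000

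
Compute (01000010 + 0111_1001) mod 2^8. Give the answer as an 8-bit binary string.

  01000010
+ 01111001
= 10111011

10111011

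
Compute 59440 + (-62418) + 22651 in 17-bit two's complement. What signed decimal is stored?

59440 + (-62418) = -2978 (11111010001011110)
-2978 + 22651 = 19673 (00100110011011001)

19673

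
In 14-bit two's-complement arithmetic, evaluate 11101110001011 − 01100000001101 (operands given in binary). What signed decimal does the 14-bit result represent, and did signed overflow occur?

-7298; no overflow

11101110001011 = -1141 (signed)
01100000001101 = 6157 (signed)
Subtract via negate-and-add: invert 01100000001101 + 1 = 10011111110011 (i.e. -6157).
  11101110001011
+ 10011111110011
= 10001101111110  (discard carry-out 1)
Result 10001101111110: MSB = 1 → 9086 − 16384 = -7298.
Both addends (after negating the subtrahend) are negative and so is the stored result: no signed overflow.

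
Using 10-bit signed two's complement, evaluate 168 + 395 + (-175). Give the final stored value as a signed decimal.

388

168 + 395 = 563 → wraps to -461 (1000110011)
-461 + (-175) = -636 → wraps to 388 (0110000100)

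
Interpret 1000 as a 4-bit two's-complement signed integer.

-8

MSB is 1, so the value is negative.
Invert: 0111. Add 1: 1000 = 8. So the value is −8.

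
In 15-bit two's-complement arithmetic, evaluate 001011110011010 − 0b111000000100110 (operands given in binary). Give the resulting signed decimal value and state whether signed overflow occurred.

001011110011010 = 6042 (signed)
0b111000000100110 → 111000000100110 = -4058 (signed)
Subtract via negate-and-add: invert 111000000100110 + 1 = 000111111011010 (i.e. 4058).
  001011110011010
+ 000111111011010
= 010011101110100
Result 010011101110100: MSB = 0 → value 10100.
Both addends (after negating the subtrahend) are non-negative and so is the stored result: no signed overflow.

10100; no overflow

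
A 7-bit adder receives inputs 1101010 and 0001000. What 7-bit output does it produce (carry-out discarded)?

1110010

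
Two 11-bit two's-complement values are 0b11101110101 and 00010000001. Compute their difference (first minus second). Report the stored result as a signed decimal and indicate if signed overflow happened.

-268; no overflow

0b11101110101 → 11101110101 = -139 (signed)
00010000001 = 129 (signed)
Subtract via negate-and-add: invert 00010000001 + 1 = 11101111111 (i.e. -129).
  11101110101
+ 11101111111
= 11011110100  (discard carry-out 1)
Result 11011110100: MSB = 1 → 1780 − 2048 = -268.
Both addends (after negating the subtrahend) are negative and so is the stored result: no signed overflow.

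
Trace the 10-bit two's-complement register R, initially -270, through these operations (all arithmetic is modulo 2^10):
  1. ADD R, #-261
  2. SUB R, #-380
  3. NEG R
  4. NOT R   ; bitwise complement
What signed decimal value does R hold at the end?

Start: R = -270 = 1011110010.
R = -270 + (-261) = -531; wraps to 493 = 0111101101
R = 493 − (-380) = 873; wraps to -151 = 1101101001
R = −(-151) = 151 = 0010010111
R = NOT 0010010111 = 1101101000 = -152

-152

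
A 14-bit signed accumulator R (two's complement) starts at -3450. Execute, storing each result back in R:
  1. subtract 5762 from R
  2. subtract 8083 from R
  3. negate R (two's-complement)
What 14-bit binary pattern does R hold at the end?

Start: R = -3450 = 11001010000110.
R = -3450 − 5762 = -9212; wraps to 7172 = 01110000000100
R = 7172 − 8083 = -911 = 11110001110001
R = −(-911) = 911 = 00001110001111

00001110001111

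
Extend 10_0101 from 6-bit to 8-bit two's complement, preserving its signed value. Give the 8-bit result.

11100101

MSB of 100101 is 1; replicate it into the new high bits.
11|100101 → 11100101 (still -27).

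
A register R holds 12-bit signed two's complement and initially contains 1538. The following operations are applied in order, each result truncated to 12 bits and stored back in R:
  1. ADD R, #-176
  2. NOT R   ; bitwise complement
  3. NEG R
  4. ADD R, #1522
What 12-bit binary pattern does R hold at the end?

101101000101

Start: R = 1538 = 011000000010.
R = 1538 + (-176) = 1362 = 010101010010
R = NOT 010101010010 = 101010101101 = -1363
R = −(-1363) = 1363 = 010101010011
R = 1363 + 1522 = 2885; wraps to -1211 = 101101000101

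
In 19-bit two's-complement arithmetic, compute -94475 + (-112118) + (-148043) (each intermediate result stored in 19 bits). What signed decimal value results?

169652

-94475 + (-112118) = -206593 (1001101100011111111)
-206593 + (-148043) = -354636 → wraps to 169652 (0101001011010110100)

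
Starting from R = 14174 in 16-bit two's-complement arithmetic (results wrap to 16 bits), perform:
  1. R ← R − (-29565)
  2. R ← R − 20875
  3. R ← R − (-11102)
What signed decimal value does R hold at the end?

-31570

Start: R = 14174 = 0011011101011110.
R = 14174 − (-29565) = 43739; wraps to -21797 = 1010101011011011
R = -21797 − 20875 = -42672; wraps to 22864 = 0101100101010000
R = 22864 − (-11102) = 33966; wraps to -31570 = 1000010010101110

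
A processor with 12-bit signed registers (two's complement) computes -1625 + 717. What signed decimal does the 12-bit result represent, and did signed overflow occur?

-1625 → 100110100111
717 → 001011001101
  100110100111
+ 001011001101
= 110001110100
Result 110001110100: MSB = 1 → 3188 − 4096 = -908.
Addends have opposite signs, so signed overflow cannot occur.

-908; no overflow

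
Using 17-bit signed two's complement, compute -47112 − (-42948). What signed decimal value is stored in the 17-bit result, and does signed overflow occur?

-4164; no overflow

-47112 → 10100011111111000
-42948 → 10101100000111100
Subtract via negate-and-add: invert 10101100000111100 + 1 = 01010011111000100 (i.e. 42948).
  10100011111111000
+ 01010011111000100
= 11110111110111100
Result 11110111110111100: MSB = 1 → 126908 − 131072 = -4164.
Addends (after negating the subtrahend) have opposite signs, so signed overflow cannot occur.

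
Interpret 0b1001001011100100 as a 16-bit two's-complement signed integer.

MSB is 1, so the value is negative.
Invert: 0110110100011011. Add 1: 0110110100011100 = 27932. So the value is −27932.

-27932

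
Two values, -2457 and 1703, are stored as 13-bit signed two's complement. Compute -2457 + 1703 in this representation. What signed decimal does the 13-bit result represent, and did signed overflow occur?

-754; no overflow

-2457 → 1011001100111
1703 → 0011010100111
  1011001100111
+ 0011010100111
= 1110100001110
Result 1110100001110: MSB = 1 → 7438 − 8192 = -754.
Addends have opposite signs, so signed overflow cannot occur.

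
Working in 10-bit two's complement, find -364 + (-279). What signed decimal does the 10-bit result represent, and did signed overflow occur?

381; overflow

-364 → 1010010100
-279 → 1011101001
  1010010100
+ 1011101001
= 0101111101  (discard carry-out 1)
Result 0101111101: MSB = 0 → value 381.
Both addends are negative but the stored result is non-negative: signed overflow. The true value -364 + (-279) = -643 lies outside [-512, 511].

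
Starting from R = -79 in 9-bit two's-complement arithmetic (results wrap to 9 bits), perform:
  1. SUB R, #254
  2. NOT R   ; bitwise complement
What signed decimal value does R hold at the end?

Start: R = -79 = 110110001.
R = -79 − 254 = -333; wraps to 179 = 010110011
R = NOT 010110011 = 101001100 = -180

-180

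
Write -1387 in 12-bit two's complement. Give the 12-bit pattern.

101010010101

|-1387| = 1387 = 010101101011 in 12 bits.
Invert the bits: 101010010100. Add 1: 101010010101.
Check: 101010010101 reads as 2709 − 4096 = -1387.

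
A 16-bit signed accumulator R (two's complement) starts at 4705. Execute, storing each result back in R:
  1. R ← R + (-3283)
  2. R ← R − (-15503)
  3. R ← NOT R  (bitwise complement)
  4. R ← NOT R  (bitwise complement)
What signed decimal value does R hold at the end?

16925

Start: R = 4705 = 0001001001100001.
R = 4705 + (-3283) = 1422 = 0000010110001110
R = 1422 − (-15503) = 16925 = 0100001000011101
R = NOT 0100001000011101 = 1011110111100010 = -16926
R = NOT 1011110111100010 = 0100001000011101 = 16925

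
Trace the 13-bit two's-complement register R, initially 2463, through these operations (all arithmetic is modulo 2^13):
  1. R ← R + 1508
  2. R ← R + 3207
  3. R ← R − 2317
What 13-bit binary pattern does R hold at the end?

Start: R = 2463 = 0100110011111.
R = 2463 + 1508 = 3971 = 0111110000011
R = 3971 + 3207 = 7178; wraps to -1014 = 1110000001010
R = -1014 − 2317 = -3331 = 1001011111101

1001011111101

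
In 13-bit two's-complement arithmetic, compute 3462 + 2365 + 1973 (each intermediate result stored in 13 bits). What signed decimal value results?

3462 + 2365 = 5827 → wraps to -2365 (1011011000011)
-2365 + 1973 = -392 (1111001111000)

-392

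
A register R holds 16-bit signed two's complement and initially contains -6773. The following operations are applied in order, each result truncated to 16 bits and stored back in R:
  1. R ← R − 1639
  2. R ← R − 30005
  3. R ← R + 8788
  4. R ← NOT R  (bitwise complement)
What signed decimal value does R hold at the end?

Start: R = -6773 = 1110010110001011.
R = -6773 − 1639 = -8412 = 1101111100100100
R = -8412 − 30005 = -38417; wraps to 27119 = 0110100111101111
R = 27119 + 8788 = 35907; wraps to -29629 = 1000110001000011
R = NOT 1000110001000011 = 0111001110111100 = 29628

29628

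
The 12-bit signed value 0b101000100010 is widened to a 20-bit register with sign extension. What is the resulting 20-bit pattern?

11111111101000100010

MSB of 101000100010 is 1; replicate it into the new high bits.
11111111|101000100010 → 11111111101000100010 (still -1502).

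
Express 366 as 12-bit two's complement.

000101101110

366 is non-negative, so write it directly in 12 bits: 000101101110.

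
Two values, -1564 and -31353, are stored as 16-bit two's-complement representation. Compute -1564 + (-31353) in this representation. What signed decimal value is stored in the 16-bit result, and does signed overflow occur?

32619; overflow

-1564 → 1111100111100100
-31353 → 1000010110000111
  1111100111100100
+ 1000010110000111
= 0111111101101011  (discard carry-out 1)
Result 0111111101101011: MSB = 0 → value 32619.
Both addends are negative but the stored result is non-negative: signed overflow. The true value -1564 + (-31353) = -32917 lies outside [-32768, 32767].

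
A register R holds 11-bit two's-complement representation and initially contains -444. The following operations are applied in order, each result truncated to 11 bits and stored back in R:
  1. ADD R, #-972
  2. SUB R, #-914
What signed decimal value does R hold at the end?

Start: R = -444 = 11001000100.
R = -444 + (-972) = -1416; wraps to 632 = 01001111000
R = 632 − (-914) = 1546; wraps to -502 = 11000001010

-502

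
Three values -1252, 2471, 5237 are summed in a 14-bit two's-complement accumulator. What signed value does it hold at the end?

6456

-1252 + 2471 = 1219 (00010011000011)
1219 + 5237 = 6456 (01100100111000)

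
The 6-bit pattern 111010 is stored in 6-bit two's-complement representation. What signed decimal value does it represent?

-6

MSB is 1, so the value is negative.
Invert: 000101. Add 1: 000110 = 6. So the value is −6.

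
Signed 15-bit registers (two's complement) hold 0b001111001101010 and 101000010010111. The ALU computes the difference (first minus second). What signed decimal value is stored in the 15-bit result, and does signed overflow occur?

-12845; overflow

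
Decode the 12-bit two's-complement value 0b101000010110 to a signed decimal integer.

MSB is 1, so the value is negative.
Unsigned reading: 2582. Subtract 2^12 = 4096: 2582 − 4096 = -1514.

-1514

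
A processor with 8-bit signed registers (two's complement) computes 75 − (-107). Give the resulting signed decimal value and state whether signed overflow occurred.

-74; overflow

75 → 01001011
-107 → 10010101
Subtract via negate-and-add: invert 10010101 + 1 = 01101011 (i.e. 107).
  01001011
+ 01101011
= 10110110
Result 10110110: MSB = 1 → 182 − 256 = -74.
Both addends (after negating the subtrahend) are non-negative but the stored result is negative: signed overflow. The true value 75 − (-107) = 182 lies outside [-128, 127].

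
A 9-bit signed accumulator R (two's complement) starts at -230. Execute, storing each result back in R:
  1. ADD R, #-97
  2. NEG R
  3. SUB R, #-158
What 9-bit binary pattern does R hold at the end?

Start: R = -230 = 100011010.
R = -230 + (-97) = -327; wraps to 185 = 010111001
R = −(185) = -185 = 101000111
R = -185 − (-158) = -27 = 111100101

111100101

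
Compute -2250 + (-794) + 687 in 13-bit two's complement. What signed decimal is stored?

-2250 + (-794) = -3044 (1010000011100)
-3044 + 687 = -2357 (1011011001011)

-2357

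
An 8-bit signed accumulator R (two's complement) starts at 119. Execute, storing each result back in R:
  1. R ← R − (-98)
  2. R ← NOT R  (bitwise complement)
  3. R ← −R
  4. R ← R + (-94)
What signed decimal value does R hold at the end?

124

Start: R = 119 = 01110111.
R = 119 − (-98) = 217; wraps to -39 = 11011001
R = NOT 11011001 = 00100110 = 38
R = −(38) = -38 = 11011010
R = -38 + (-94) = -132; wraps to 124 = 01111100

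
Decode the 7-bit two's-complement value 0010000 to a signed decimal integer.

16

MSB is 0, so the value is non-negative: 0010000 = 16.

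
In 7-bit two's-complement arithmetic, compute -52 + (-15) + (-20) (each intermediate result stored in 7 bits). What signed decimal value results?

41

-52 + (-15) = -67 → wraps to 61 (0111101)
61 + (-20) = 41 (0101001)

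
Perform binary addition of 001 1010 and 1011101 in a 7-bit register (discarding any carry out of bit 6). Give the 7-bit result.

  0011010
+ 1011101
= 1110111

1110111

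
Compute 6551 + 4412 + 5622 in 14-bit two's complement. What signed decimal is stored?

6551 + 4412 = 10963 → wraps to -5421 (10101011010011)
-5421 + 5622 = 201 (00000011001001)

201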